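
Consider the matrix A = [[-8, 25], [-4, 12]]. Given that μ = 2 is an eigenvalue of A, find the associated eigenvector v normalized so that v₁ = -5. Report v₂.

A − 2I = [[-10, 25], [-4, 10]].
Solving (A − 2I)v = 0 gives the eigenspace spanned by (-5, -2).
With v₁ = -5, v = (-5, -2), so v₂ = -2.

-2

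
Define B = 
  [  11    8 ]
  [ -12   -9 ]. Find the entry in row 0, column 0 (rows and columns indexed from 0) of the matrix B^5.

731

Characteristic polynomial: r^2 - 2r - 3 = (r - 3)(r + 1), so the eigenvalues are -1, 3.
r=3: eigenvector (-1, 1).
r=-1: eigenvector (2, -3).
P = [[-1, 2], [1, -3]], D = diag(3, -1), P⁻¹ = [[-3, -2], [-1, -1]].
B⁵ = P·diag(243, -1)·P⁻¹ = [[731, 488], [-732, -489]].
The requested entry is 731.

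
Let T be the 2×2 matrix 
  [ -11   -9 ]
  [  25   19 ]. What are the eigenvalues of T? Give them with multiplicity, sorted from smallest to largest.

Characteristic polynomial: p(r) = r^2 - 8r + 16 = (r - 4)^2.
Roots (with multiplicity): 4, 4.

4, 4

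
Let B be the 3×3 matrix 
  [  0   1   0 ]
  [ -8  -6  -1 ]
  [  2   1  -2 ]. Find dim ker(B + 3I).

1

B + 3I = [[3, 1, 0], [-8, -3, -1], [2, 1, 1]].
This matrix has rank 2, so its null space has dimension 3 − 2 = 1.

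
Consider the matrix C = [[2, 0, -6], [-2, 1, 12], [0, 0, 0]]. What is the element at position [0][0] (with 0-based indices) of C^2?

4

Characteristic polynomial: λ^3 - 3λ^2 + 2λ = λ(λ - 2)(λ - 1), so the eigenvalues are 0, 1, 2.
λ=2: eigenvector (1, -2, 0).
λ=1: eigenvector (0, 1, 0).
λ=0: eigenvector (3, -6, 1).
P = [[1, 0, 3], [-2, 1, -6], [0, 0, 1]], D = diag(2, 1, 0), P⁻¹ = [[1, 0, -3], [2, 1, 0], [0, 0, 1]].
C² = P·diag(4, 1, 0)·P⁻¹ = [[4, 0, -12], [-6, 1, 24], [0, 0, 0]].
The requested entry is 4.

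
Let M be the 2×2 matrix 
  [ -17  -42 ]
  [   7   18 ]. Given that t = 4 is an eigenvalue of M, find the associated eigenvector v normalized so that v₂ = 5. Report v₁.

M − 4I = [[-21, -42], [7, 14]].
Solving (M − 4I)v = 0 gives the eigenspace spanned by (-10, 5).
With v₂ = 5, v = (-10, 5), so v₁ = -10.

-10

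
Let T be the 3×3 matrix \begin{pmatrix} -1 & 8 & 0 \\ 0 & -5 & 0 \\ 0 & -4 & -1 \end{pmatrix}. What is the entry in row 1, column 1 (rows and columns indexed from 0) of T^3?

Characteristic polynomial: μ^3 + 7μ^2 + 11μ + 5 = (μ + 1)^2(μ + 5), so the eigenvalues are -5, -1, -1.
μ=-5: eigenvector (-2, 1, 1).
μ=-1: eigenvector (1, 0, 2).
μ=-1: eigenvector (0, 0, 1).
P = [[-2, 1, 0], [1, 0, 0], [1, 2, 1]], D = diag(-5, -1, -1), P⁻¹ = [[0, 1, 0], [1, 2, 0], [-2, -5, 1]].
T³ = P·diag(-125, -1, -1)·P⁻¹ = [[-1, 248, 0], [0, -125, 0], [0, -124, -1]].
The requested entry is -125.

-125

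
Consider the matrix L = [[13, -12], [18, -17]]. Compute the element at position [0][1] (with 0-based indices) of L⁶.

Characteristic polynomial: s^2 + 4s - 5 = (s - 1)(s + 5), so the eigenvalues are -5, 1.
s=1: eigenvector (1, 1).
s=-5: eigenvector (2, 3).
P = [[1, 2], [1, 3]], D = diag(1, -5), P⁻¹ = [[3, -2], [-1, 1]].
L⁶ = P·diag(1, 15625)·P⁻¹ = [[-31247, 31248], [-46872, 46873]].
The requested entry is 31248.

31248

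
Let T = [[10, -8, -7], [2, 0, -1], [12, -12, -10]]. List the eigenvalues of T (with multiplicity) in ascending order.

Characteristic polynomial: p(r) = r^3 - 12r + 16 = (r - 2)^2(r + 4).
Roots (with multiplicity): -4, 2, 2.

-4, 2, 2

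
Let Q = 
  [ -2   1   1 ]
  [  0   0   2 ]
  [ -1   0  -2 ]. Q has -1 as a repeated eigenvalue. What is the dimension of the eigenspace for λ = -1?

1

Q + 1I = [[-1, 1, 1], [0, 1, 2], [-1, 0, -1]].
This matrix has rank 2, so its null space has dimension 3 − 2 = 1.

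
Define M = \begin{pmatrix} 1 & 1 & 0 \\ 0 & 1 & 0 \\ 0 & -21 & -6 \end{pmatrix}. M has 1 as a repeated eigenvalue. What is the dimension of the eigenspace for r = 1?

M − 1I = [[0, 1, 0], [0, 0, 0], [0, -21, -7]].
This matrix has rank 2, so its null space has dimension 3 − 2 = 1.

1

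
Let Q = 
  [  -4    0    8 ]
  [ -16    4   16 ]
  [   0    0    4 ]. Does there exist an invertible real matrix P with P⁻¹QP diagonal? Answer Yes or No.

Yes

Characteristic polynomial: p(s) = s^3 - 4s^2 - 16s + 64 = (s - 4)^2(s + 4).
s = 4 has algebraic multiplicity 2; rank(Q − 4I) = 1, so geometric multiplicity = 2.
Every eigenvalue has geometric = algebraic multiplicity, so Q is diagonalizable.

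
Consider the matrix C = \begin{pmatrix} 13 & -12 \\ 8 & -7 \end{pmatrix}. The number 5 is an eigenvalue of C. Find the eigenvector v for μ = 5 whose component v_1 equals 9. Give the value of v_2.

6

C − 5I = [[8, -12], [8, -12]].
Solving (C − 5I)v = 0 gives the eigenspace spanned by (9, 6).
With v_1 = 9, v = (9, 6), so v_2 = 6.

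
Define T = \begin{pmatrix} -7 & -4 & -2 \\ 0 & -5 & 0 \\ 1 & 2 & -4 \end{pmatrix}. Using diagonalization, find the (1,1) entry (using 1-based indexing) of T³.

Characteristic polynomial: μ^3 + 16μ^2 + 85μ + 150 = (μ + 5)^2(μ + 6), so the eigenvalues are -6, -5, -5.
μ=-6: eigenvector (2, 0, -1).
μ=-5: eigenvector (1, 1, -3).
μ=-5: eigenvector (-1, 0, 1).
P = [[2, 1, -1], [0, 1, 0], [-1, -3, 1]], D = diag(-6, -5, -5), P⁻¹ = [[1, 2, 1], [0, 1, 0], [1, 5, 2]].
T³ = P·diag(-216, -125, -125)·P⁻¹ = [[-307, -364, -182], [0, -125, 0], [91, 182, -34]].
The requested entry is -307.

-307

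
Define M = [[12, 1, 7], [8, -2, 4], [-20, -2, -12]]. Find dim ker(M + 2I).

M + 2I = [[14, 1, 7], [8, 0, 4], [-20, -2, -10]].
This matrix has rank 2, so its null space has dimension 3 − 2 = 1.

1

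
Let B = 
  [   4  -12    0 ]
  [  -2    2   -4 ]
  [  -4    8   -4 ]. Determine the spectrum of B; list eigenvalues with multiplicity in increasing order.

-2, 0, 4

Characteristic polynomial: p(μ) = μ^3 - 2μ^2 - 8μ = μ(μ - 4)(μ + 2).
Roots (with multiplicity): -2, 0, 4.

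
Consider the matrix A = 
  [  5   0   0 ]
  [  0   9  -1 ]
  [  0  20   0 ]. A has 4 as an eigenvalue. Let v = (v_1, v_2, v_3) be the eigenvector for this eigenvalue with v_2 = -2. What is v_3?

-10

A − 4I = [[1, 0, 0], [0, 5, -1], [0, 20, -4]].
Solving (A − 4I)v = 0 gives the eigenspace spanned by (0, -2, -10).
With v_2 = -2, v = (0, -2, -10), so v_3 = -10.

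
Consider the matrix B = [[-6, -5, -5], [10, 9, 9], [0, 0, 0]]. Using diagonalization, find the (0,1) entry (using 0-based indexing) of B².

-15

Characteristic polynomial: μ^3 - 3μ^2 - 4μ = μ(μ - 4)(μ + 1), so the eigenvalues are -1, 0, 4.
μ=-1: eigenvector (1, -1, 0).
μ=0: eigenvector (0, -1, 1).
μ=4: eigenvector (-1, 2, 0).
P = [[1, 0, -1], [-1, -1, 2], [0, 1, 0]], D = diag(-1, 0, 4), P⁻¹ = [[2, 1, 1], [0, 0, 1], [1, 1, 1]].
B² = P·diag(1, 0, 16)·P⁻¹ = [[-14, -15, -15], [30, 31, 31], [0, 0, 0]].
The requested entry is -15.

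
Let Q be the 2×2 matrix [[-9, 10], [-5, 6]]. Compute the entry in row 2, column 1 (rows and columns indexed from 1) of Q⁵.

-1025

Characteristic polynomial: μ^2 + 3μ - 4 = (μ - 1)(μ + 4), so the eigenvalues are -4, 1.
μ=-4: eigenvector (-2, -1).
μ=1: eigenvector (1, 1).
P = [[-2, 1], [-1, 1]], D = diag(-4, 1), P⁻¹ = [[-1, 1], [-1, 2]].
Q⁵ = P·diag(-1024, 1)·P⁻¹ = [[-2049, 2050], [-1025, 1026]].
The requested entry is -1025.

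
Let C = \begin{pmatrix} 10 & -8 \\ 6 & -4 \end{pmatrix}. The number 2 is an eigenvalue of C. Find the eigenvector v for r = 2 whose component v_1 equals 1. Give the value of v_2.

1

C − 2I = [[8, -8], [6, -6]].
Solving (C − 2I)v = 0 gives the eigenspace spanned by (1, 1).
With v_1 = 1, v = (1, 1), so v_2 = 1.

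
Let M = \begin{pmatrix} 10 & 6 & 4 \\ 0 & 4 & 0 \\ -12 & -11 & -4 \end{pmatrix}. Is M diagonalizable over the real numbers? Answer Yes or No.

Characteristic polynomial: p(r) = r^3 - 10r^2 + 32r - 32 = (r - 4)^2(r - 2).
r = 4 has algebraic multiplicity 2; rank(M − 4I) = 2, so geometric multiplicity = 1.
Geometric multiplicity < algebraic multiplicity, so M is not diagonalizable.

No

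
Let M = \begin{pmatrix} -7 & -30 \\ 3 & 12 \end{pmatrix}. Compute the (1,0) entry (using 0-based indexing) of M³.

Characteristic polynomial: λ^2 - 5λ + 6 = (λ - 3)(λ - 2), so the eigenvalues are 2, 3.
λ=2: eigenvector (10, -3).
λ=3: eigenvector (-3, 1).
P = [[10, -3], [-3, 1]], D = diag(2, 3), P⁻¹ = [[1, 3], [3, 10]].
M³ = P·diag(8, 27)·P⁻¹ = [[-163, -570], [57, 198]].
The requested entry is 57.

57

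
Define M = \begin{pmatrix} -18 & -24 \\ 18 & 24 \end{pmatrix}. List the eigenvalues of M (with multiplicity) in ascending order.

Characteristic polynomial: p(s) = s^2 - 6s = s(s - 6).
Roots (with multiplicity): 0, 6.

0, 6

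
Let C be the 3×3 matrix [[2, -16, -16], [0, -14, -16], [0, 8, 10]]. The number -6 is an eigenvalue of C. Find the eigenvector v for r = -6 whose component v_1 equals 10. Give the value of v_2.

C + 6I = [[8, -16, -16], [0, -8, -16], [0, 8, 16]].
Solving (C + 6I)v = 0 gives the eigenspace spanned by (10, 10, -5).
With v_1 = 10, v = (10, 10, -5), so v_2 = 10.

10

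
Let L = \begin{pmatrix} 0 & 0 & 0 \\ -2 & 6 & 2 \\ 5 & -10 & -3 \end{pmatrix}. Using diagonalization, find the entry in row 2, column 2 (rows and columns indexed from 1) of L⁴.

Characteristic polynomial: s^3 - 3s^2 + 2s = s(s - 2)(s - 1), so the eigenvalues are 0, 1, 2.
s=0: eigenvector (1, 2, -5).
s=2: eigenvector (0, 1, -2).
s=1: eigenvector (0, -2, 5).
P = [[1, 0, 0], [2, 1, -2], [-5, -2, 5]], D = diag(0, 2, 1), P⁻¹ = [[1, 0, 0], [0, 5, 2], [1, 2, 1]].
L⁴ = P·diag(0, 16, 1)·P⁻¹ = [[0, 0, 0], [-2, 76, 30], [5, -150, -59]].
The requested entry is 76.

76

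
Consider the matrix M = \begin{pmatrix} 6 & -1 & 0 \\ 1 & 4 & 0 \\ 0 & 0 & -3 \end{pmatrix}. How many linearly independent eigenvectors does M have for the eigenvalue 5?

1

M − 5I = [[1, -1, 0], [1, -1, 0], [0, 0, -8]].
This matrix has rank 2, so its null space has dimension 3 − 2 = 1.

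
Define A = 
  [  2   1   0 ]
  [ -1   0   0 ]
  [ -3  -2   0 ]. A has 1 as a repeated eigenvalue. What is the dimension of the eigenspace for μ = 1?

1

A − 1I = [[1, 1, 0], [-1, -1, 0], [-3, -2, -1]].
This matrix has rank 2, so its null space has dimension 3 − 2 = 1.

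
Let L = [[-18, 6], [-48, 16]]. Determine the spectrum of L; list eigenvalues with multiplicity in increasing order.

-2, 0

Characteristic polynomial: p(λ) = λ^2 + 2λ = λ(λ + 2).
Roots (with multiplicity): -2, 0.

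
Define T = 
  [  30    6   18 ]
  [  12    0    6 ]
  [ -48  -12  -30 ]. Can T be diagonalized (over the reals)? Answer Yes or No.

Yes

Characteristic polynomial: p(r) = r^3 - 36r = r(r - 6)(r + 6).
All 3 eigenvalues are distinct, so T is diagonalizable.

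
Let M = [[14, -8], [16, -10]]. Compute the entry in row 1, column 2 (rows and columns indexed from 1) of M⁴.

-1280

Characteristic polynomial: r^2 - 4r - 12 = (r - 6)(r + 2), so the eigenvalues are -2, 6.
r=-2: eigenvector (-1, -2).
r=6: eigenvector (1, 1).
P = [[-1, 1], [-2, 1]], D = diag(-2, 6), P⁻¹ = [[1, -1], [2, -1]].
M⁴ = P·diag(16, 1296)·P⁻¹ = [[2576, -1280], [2560, -1264]].
The requested entry is -1280.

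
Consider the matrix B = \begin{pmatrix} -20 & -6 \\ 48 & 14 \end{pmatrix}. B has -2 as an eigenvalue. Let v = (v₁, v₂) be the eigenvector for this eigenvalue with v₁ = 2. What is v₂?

B + 2I = [[-18, -6], [48, 16]].
Solving (B + 2I)v = 0 gives the eigenspace spanned by (2, -6).
With v₁ = 2, v = (2, -6), so v₂ = -6.

-6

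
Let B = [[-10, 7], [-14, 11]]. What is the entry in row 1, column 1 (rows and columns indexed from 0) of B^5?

2291

Characteristic polynomial: r^2 - r - 12 = (r - 4)(r + 3), so the eigenvalues are -3, 4.
r=4: eigenvector (1, 2).
r=-3: eigenvector (1, 1).
P = [[1, 1], [2, 1]], D = diag(4, -3), P⁻¹ = [[-1, 1], [2, -1]].
B⁵ = P·diag(1024, -243)·P⁻¹ = [[-1510, 1267], [-2534, 2291]].
The requested entry is 2291.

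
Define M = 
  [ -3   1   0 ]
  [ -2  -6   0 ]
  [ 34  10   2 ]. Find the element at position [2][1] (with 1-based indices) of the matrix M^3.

Characteristic polynomial: λ^3 + 7λ^2 + 2λ - 40 = (λ - 2)(λ + 4)(λ + 5), so the eigenvalues are -5, -4, 2.
λ=-5: eigenvector (1, -2, -2).
λ=-4: eigenvector (1, -1, -4).
λ=2: eigenvector (0, 0, 1).
P = [[1, 1, 0], [-2, -1, 0], [-2, -4, 1]], D = diag(-5, -4, 2), P⁻¹ = [[-1, -1, 0], [2, 1, 0], [6, 2, 1]].
M³ = P·diag(-125, -64, 8)·P⁻¹ = [[-3, 61, 0], [-122, -186, 0], [310, 22, 8]].
The requested entry is -122.

-122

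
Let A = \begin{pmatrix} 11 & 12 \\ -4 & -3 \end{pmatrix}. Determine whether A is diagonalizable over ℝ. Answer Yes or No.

Yes

Characteristic polynomial: p(t) = t^2 - 8t + 15 = (t - 5)(t - 3).
All 2 eigenvalues are distinct, so A is diagonalizable.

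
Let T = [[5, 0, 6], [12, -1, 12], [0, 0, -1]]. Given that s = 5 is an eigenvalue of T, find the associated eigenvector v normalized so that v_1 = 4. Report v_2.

8

T − 5I = [[0, 0, 6], [12, -6, 12], [0, 0, -6]].
Solving (T − 5I)v = 0 gives the eigenspace spanned by (4, 8, 0).
With v_1 = 4, v = (4, 8, 0), so v_2 = 8.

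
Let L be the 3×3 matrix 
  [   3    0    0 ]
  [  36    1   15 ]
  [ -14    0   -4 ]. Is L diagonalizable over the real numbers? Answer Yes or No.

Characteristic polynomial: p(μ) = μ^3 - 13μ + 12 = (μ - 3)(μ - 1)(μ + 4).
All 3 eigenvalues are distinct, so L is diagonalizable.

Yes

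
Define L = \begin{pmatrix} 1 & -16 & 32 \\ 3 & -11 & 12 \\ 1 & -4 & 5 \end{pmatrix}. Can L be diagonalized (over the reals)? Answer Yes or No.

No

Characteristic polynomial: p(t) = t^3 + 5t^2 + 3t - 9 = (t - 1)(t + 3)^2.
t = -3 has algebraic multiplicity 2; rank(L + 3I) = 2, so geometric multiplicity = 1.
Geometric multiplicity < algebraic multiplicity, so L is not diagonalizable.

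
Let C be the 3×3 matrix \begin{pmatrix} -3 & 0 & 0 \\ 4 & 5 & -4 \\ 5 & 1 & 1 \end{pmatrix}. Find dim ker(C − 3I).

C − 3I = [[-6, 0, 0], [4, 2, -4], [5, 1, -2]].
This matrix has rank 2, so its null space has dimension 3 − 2 = 1.

1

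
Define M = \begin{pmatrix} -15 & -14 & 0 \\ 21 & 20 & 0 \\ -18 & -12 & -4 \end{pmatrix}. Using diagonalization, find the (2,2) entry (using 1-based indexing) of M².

106

Characteristic polynomial: r^3 - r^2 - 26r - 24 = (r - 6)(r + 1)(r + 4), so the eigenvalues are -4, -1, 6.
r=-1: eigenvector (1, -1, -2).
r=6: eigenvector (-2, 3, 0).
r=-4: eigenvector (0, 0, 1).
P = [[1, -2, 0], [-1, 3, 0], [-2, 0, 1]], D = diag(-1, 6, -4), P⁻¹ = [[3, 2, 0], [1, 1, 0], [6, 4, 1]].
M² = P·diag(1, 36, 16)·P⁻¹ = [[-69, -70, 0], [105, 106, 0], [90, 60, 16]].
The requested entry is 106.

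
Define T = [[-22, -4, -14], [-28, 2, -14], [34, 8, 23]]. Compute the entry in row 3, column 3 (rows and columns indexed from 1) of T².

Characteristic polynomial: μ^3 - 3μ^2 - 28μ + 60 = (μ - 6)(μ - 2)(μ + 5), so the eigenvalues are -5, 2, 6.
μ=6: eigenvector (1, 0, -2).
μ=2: eigenvector (1, 1, -2).
μ=-5: eigenvector (2, 2, -3).
P = [[1, 1, 2], [0, 1, 2], [-2, -2, -3]], D = diag(6, 2, -5), P⁻¹ = [[1, -1, 0], [-4, 1, -2], [2, 0, 1]].
T² = P·diag(36, 4, 25)·P⁻¹ = [[120, -32, 42], [84, 4, 42], [-190, 64, -59]].
The requested entry is -59.

-59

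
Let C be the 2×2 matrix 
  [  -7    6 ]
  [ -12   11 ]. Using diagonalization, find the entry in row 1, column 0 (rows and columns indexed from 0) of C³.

Characteristic polynomial: t^2 - 4t - 5 = (t - 5)(t + 1), so the eigenvalues are -1, 5.
t=5: eigenvector (-1, -2).
t=-1: eigenvector (1, 1).
P = [[-1, 1], [-2, 1]], D = diag(5, -1), P⁻¹ = [[1, -1], [2, -1]].
C³ = P·diag(125, -1)·P⁻¹ = [[-127, 126], [-252, 251]].
The requested entry is -252.

-252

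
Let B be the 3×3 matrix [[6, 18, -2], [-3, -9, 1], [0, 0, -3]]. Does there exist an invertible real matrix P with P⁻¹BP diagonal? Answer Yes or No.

No

Characteristic polynomial: p(s) = s^3 + 6s^2 + 9s = s(s + 3)^2.
s = -3 has algebraic multiplicity 2; rank(B + 3I) = 2, so geometric multiplicity = 1.
Geometric multiplicity < algebraic multiplicity, so B is not diagonalizable.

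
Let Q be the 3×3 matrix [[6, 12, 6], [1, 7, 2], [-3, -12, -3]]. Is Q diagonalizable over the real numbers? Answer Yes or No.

Characteristic polynomial: p(μ) = μ^3 - 10μ^2 + 33μ - 36 = (μ - 4)(μ - 3)^2.
μ = 3 has algebraic multiplicity 2; rank(Q − 3I) = 1, so geometric multiplicity = 2.
Every eigenvalue has geometric = algebraic multiplicity, so Q is diagonalizable.

Yes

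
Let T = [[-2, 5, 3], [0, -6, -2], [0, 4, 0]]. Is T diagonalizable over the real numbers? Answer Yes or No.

Characteristic polynomial: p(s) = s^3 + 8s^2 + 20s + 16 = (s + 2)^2(s + 4).
s = -2 has algebraic multiplicity 2; rank(T + 2I) = 2, so geometric multiplicity = 1.
Geometric multiplicity < algebraic multiplicity, so T is not diagonalizable.

No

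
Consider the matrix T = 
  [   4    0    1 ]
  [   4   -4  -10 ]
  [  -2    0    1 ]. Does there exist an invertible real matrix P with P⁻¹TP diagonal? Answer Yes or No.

Characteristic polynomial: p(λ) = λ^3 - λ^2 - 14λ + 24 = (λ - 3)(λ - 2)(λ + 4).
All 3 eigenvalues are distinct, so T is diagonalizable.

Yes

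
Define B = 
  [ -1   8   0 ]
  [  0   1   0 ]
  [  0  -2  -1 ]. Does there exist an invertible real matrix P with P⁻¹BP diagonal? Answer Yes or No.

Yes

Characteristic polynomial: p(s) = s^3 + s^2 - s - 1 = (s - 1)(s + 1)^2.
s = -1 has algebraic multiplicity 2; rank(B + 1I) = 1, so geometric multiplicity = 2.
Every eigenvalue has geometric = algebraic multiplicity, so B is diagonalizable.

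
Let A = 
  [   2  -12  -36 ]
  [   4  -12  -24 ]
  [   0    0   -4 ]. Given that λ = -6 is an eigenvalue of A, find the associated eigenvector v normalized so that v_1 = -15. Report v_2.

A + 6I = [[8, -12, -36], [4, -6, -24], [0, 0, 2]].
Solving (A + 6I)v = 0 gives the eigenspace spanned by (-15, -10, 0).
With v_1 = -15, v = (-15, -10, 0), so v_2 = -10.

-10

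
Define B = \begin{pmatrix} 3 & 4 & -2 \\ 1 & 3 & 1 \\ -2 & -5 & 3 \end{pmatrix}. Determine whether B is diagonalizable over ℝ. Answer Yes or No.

Characteristic polynomial: p(r) = r^3 - 9r^2 + 24r - 20 = (r - 5)(r - 2)^2.
r = 2 has algebraic multiplicity 2; rank(B − 2I) = 2, so geometric multiplicity = 1.
Geometric multiplicity < algebraic multiplicity, so B is not diagonalizable.

No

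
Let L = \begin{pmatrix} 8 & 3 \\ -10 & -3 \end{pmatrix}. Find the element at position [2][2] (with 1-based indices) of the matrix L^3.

Characteristic polynomial: λ^2 - 5λ + 6 = (λ - 3)(λ - 2), so the eigenvalues are 2, 3.
λ=2: eigenvector (1, -2).
λ=3: eigenvector (3, -5).
P = [[1, 3], [-2, -5]], D = diag(2, 3), P⁻¹ = [[-5, -3], [2, 1]].
L³ = P·diag(8, 27)·P⁻¹ = [[122, 57], [-190, -87]].
The requested entry is -87.

-87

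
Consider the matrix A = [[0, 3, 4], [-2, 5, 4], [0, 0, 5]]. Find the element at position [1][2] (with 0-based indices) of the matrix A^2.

32

Characteristic polynomial: r^3 - 10r^2 + 31r - 30 = (r - 5)(r - 3)(r - 2), so the eigenvalues are 2, 3, 5.
r=3: eigenvector (1, 1, 0).
r=2: eigenvector (-3, -2, 0).
r=5: eigenvector (2, 2, 1).
P = [[1, -3, 2], [1, -2, 2], [0, 0, 1]], D = diag(3, 2, 5), P⁻¹ = [[-2, 3, -2], [-1, 1, 0], [0, 0, 1]].
A² = P·diag(9, 4, 25)·P⁻¹ = [[-6, 15, 32], [-10, 19, 32], [0, 0, 25]].
The requested entry is 32.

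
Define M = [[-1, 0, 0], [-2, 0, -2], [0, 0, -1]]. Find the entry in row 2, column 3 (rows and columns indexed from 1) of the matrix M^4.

Characteristic polynomial: t^3 + 2t^2 + t = t(t + 1)^2, so the eigenvalues are -1, -1, 0.
t=-1: eigenvector (1, 2, 0).
t=0: eigenvector (0, 1, 0).
t=-1: eigenvector (-1, 0, 1).
P = [[1, 0, -1], [2, 1, 0], [0, 0, 1]], D = diag(-1, 0, -1), P⁻¹ = [[1, 0, 1], [-2, 1, -2], [0, 0, 1]].
M⁴ = P·diag(1, 0, 1)·P⁻¹ = [[1, 0, 0], [2, 0, 2], [0, 0, 1]].
The requested entry is 2.

2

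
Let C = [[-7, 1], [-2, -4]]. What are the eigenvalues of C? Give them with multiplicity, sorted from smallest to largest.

-6, -5

Characteristic polynomial: p(λ) = λ^2 + 11λ + 30 = (λ + 5)(λ + 6).
Roots (with multiplicity): -6, -5.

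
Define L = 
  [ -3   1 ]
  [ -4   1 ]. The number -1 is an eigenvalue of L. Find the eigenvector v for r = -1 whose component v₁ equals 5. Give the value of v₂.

L + 1I = [[-2, 1], [-4, 2]].
Solving (L + 1I)v = 0 gives the eigenspace spanned by (5, 10).
With v₁ = 5, v = (5, 10), so v₂ = 10.

10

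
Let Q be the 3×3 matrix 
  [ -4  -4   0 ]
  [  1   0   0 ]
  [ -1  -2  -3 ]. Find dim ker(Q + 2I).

1

Q + 2I = [[-2, -4, 0], [1, 2, 0], [-1, -2, -1]].
This matrix has rank 2, so its null space has dimension 3 − 2 = 1.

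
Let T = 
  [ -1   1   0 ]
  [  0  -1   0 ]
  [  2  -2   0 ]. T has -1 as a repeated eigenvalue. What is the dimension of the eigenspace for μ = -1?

1

T + 1I = [[0, 1, 0], [0, 0, 0], [2, -2, 1]].
This matrix has rank 2, so its null space has dimension 3 − 2 = 1.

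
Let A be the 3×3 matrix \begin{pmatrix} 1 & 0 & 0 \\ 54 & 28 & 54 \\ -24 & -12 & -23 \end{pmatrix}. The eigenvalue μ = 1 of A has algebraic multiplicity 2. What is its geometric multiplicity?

2

A − 1I = [[0, 0, 0], [54, 27, 54], [-24, -12, -24]].
This matrix has rank 1, so its null space has dimension 3 − 1 = 2.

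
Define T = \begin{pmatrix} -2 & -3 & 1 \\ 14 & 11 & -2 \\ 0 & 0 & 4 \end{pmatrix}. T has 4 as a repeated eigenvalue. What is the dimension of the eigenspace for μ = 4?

T − 4I = [[-6, -3, 1], [14, 7, -2], [0, 0, 0]].
This matrix has rank 2, so its null space has dimension 3 − 2 = 1.

1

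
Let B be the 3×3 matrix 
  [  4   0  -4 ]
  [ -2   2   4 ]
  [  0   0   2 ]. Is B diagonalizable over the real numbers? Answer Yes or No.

Yes

Characteristic polynomial: p(t) = t^3 - 8t^2 + 20t - 16 = (t - 4)(t - 2)^2.
t = 2 has algebraic multiplicity 2; rank(B − 2I) = 1, so geometric multiplicity = 2.
Every eigenvalue has geometric = algebraic multiplicity, so B is diagonalizable.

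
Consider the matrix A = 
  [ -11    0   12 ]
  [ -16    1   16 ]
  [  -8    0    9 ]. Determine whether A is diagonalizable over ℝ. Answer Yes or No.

Yes

Characteristic polynomial: p(t) = t^3 + t^2 - 5t + 3 = (t - 1)^2(t + 3).
t = 1 has algebraic multiplicity 2; rank(A − 1I) = 1, so geometric multiplicity = 2.
Every eigenvalue has geometric = algebraic multiplicity, so A is diagonalizable.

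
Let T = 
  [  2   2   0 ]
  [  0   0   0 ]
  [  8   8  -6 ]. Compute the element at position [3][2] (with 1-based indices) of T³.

224

Characteristic polynomial: μ^3 + 4μ^2 - 12μ = μ(μ - 2)(μ + 6), so the eigenvalues are -6, 0, 2.
μ=2: eigenvector (1, 0, 1).
μ=0: eigenvector (-1, 1, 0).
μ=-6: eigenvector (0, 0, 1).
P = [[1, -1, 0], [0, 1, 0], [1, 0, 1]], D = diag(2, 0, -6), P⁻¹ = [[1, 1, 0], [0, 1, 0], [-1, -1, 1]].
T³ = P·diag(8, 0, -216)·P⁻¹ = [[8, 8, 0], [0, 0, 0], [224, 224, -216]].
The requested entry is 224.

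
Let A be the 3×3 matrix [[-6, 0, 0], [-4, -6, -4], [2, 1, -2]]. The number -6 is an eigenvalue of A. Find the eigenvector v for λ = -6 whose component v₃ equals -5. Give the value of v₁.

5

A + 6I = [[0, 0, 0], [-4, 0, -4], [2, 1, 4]].
Solving (A + 6I)v = 0 gives the eigenspace spanned by (5, 10, -5).
With v₃ = -5, v = (5, 10, -5), so v₁ = 5.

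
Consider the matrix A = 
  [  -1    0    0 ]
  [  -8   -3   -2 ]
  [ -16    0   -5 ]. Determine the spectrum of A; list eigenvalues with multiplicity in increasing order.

-5, -3, -1

Characteristic polynomial: p(μ) = μ^3 + 9μ^2 + 23μ + 15 = (μ + 1)(μ + 3)(μ + 5).
Roots (with multiplicity): -5, -3, -1.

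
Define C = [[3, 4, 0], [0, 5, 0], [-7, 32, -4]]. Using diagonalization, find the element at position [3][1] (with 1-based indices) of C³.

-91

Characteristic polynomial: s^3 - 4s^2 - 17s + 60 = (s - 5)(s - 3)(s + 4), so the eigenvalues are -4, 3, 5.
s=3: eigenvector (1, 0, -1).
s=5: eigenvector (2, 1, 2).
s=-4: eigenvector (0, 0, 1).
P = [[1, 2, 0], [0, 1, 0], [-1, 2, 1]], D = diag(3, 5, -4), P⁻¹ = [[1, -2, 0], [0, 1, 0], [1, -4, 1]].
C³ = P·diag(27, 125, -64)·P⁻¹ = [[27, 196, 0], [0, 125, 0], [-91, 560, -64]].
The requested entry is -91.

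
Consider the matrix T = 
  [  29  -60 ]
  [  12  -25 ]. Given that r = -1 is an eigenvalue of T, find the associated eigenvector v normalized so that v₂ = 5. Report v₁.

10

T + 1I = [[30, -60], [12, -24]].
Solving (T + 1I)v = 0 gives the eigenspace spanned by (10, 5).
With v₂ = 5, v = (10, 5), so v₁ = 10.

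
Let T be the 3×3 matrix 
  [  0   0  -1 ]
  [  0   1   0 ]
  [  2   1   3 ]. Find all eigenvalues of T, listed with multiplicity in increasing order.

Characteristic polynomial: p(λ) = λ^3 - 4λ^2 + 5λ - 2 = (λ - 2)(λ - 1)^2.
Roots (with multiplicity): 1, 1, 2.

1, 1, 2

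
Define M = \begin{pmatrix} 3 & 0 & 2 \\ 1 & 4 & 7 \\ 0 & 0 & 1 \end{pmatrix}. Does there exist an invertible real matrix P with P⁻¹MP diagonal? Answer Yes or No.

Yes

Characteristic polynomial: p(λ) = λ^3 - 8λ^2 + 19λ - 12 = (λ - 4)(λ - 3)(λ - 1).
All 3 eigenvalues are distinct, so M is diagonalizable.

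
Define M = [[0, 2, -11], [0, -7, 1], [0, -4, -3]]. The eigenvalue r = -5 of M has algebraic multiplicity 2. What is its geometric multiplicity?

1

M + 5I = [[5, 2, -11], [0, -2, 1], [0, -4, 2]].
This matrix has rank 2, so its null space has dimension 3 − 2 = 1.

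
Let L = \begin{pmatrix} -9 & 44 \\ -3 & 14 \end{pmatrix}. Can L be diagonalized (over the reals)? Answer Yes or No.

Yes

Characteristic polynomial: p(t) = t^2 - 5t + 6 = (t - 3)(t - 2).
All 2 eigenvalues are distinct, so L is diagonalizable.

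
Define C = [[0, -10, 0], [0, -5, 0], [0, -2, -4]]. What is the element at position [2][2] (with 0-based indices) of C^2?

16

Characteristic polynomial: λ^3 + 9λ^2 + 20λ = λ(λ + 4)(λ + 5), so the eigenvalues are -5, -4, 0.
λ=0: eigenvector (1, 0, 0).
λ=-5: eigenvector (2, 1, 2).
λ=-4: eigenvector (0, 0, 1).
P = [[1, 2, 0], [0, 1, 0], [0, 2, 1]], D = diag(0, -5, -4), P⁻¹ = [[1, -2, 0], [0, 1, 0], [0, -2, 1]].
C² = P·diag(0, 25, 16)·P⁻¹ = [[0, 50, 0], [0, 25, 0], [0, 18, 16]].
The requested entry is 16.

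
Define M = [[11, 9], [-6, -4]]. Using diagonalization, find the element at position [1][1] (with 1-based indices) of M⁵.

Characteristic polynomial: r^2 - 7r + 10 = (r - 5)(r - 2), so the eigenvalues are 2, 5.
r=5: eigenvector (3, -2).
r=2: eigenvector (-1, 1).
P = [[3, -1], [-2, 1]], D = diag(5, 2), P⁻¹ = [[1, 1], [2, 3]].
M⁵ = P·diag(3125, 32)·P⁻¹ = [[9311, 9279], [-6186, -6154]].
The requested entry is 9311.

9311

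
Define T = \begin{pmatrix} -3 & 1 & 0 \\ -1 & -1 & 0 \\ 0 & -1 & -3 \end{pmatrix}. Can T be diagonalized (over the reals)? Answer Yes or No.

Characteristic polynomial: p(μ) = μ^3 + 7μ^2 + 16μ + 12 = (μ + 2)^2(μ + 3).
μ = -2 has algebraic multiplicity 2; rank(T + 2I) = 2, so geometric multiplicity = 1.
Geometric multiplicity < algebraic multiplicity, so T is not diagonalizable.

No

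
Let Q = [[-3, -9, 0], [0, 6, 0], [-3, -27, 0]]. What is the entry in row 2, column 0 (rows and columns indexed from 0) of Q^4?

Characteristic polynomial: r^3 - 3r^2 - 18r = r(r - 6)(r + 3), so the eigenvalues are -3, 0, 6.
r=0: eigenvector (0, 0, 1).
r=6: eigenvector (-1, 1, -4).
r=-3: eigenvector (1, 0, 1).
P = [[0, -1, 1], [0, 1, 0], [1, -4, 1]], D = diag(0, 6, -3), P⁻¹ = [[-1, 3, 1], [0, 1, 0], [1, 1, 0]].
Q⁴ = P·diag(0, 1296, 81)·P⁻¹ = [[81, -1215, 0], [0, 1296, 0], [81, -5103, 0]].
The requested entry is 81.

81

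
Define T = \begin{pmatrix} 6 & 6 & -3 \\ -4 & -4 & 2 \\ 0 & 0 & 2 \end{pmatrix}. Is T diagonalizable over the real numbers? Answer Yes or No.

No

Characteristic polynomial: p(λ) = λ^3 - 4λ^2 + 4λ = λ(λ - 2)^2.
λ = 2 has algebraic multiplicity 2; rank(T − 2I) = 2, so geometric multiplicity = 1.
Geometric multiplicity < algebraic multiplicity, so T is not diagonalizable.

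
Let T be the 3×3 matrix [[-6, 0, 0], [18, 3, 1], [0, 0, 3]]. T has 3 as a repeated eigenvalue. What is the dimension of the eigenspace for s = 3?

1

T − 3I = [[-9, 0, 0], [18, 0, 1], [0, 0, 0]].
This matrix has rank 2, so its null space has dimension 3 − 2 = 1.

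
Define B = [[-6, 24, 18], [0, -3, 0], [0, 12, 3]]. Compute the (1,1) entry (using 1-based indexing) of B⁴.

1296

Characteristic polynomial: t^3 + 6t^2 - 9t - 54 = (t - 3)(t + 3)(t + 6), so the eigenvalues are -6, -3, 3.
t=3: eigenvector (2, 0, 1).
t=-3: eigenvector (-4, 1, -2).
t=-6: eigenvector (1, 0, 0).
P = [[2, -4, 1], [0, 1, 0], [1, -2, 0]], D = diag(3, -3, -6), P⁻¹ = [[0, 2, 1], [0, 1, 0], [1, 0, -2]].
B⁴ = P·diag(81, 81, 1296)·P⁻¹ = [[1296, 0, -2430], [0, 81, 0], [0, 0, 81]].
The requested entry is 1296.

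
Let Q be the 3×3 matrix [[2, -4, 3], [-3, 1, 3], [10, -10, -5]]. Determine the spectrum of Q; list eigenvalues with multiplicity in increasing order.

-5, -2, 5

Characteristic polynomial: p(r) = r^3 + 2r^2 - 25r - 50 = (r - 5)(r + 2)(r + 5).
Roots (with multiplicity): -5, -2, 5.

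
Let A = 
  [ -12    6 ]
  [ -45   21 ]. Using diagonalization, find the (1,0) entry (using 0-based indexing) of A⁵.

-112995

Characteristic polynomial: μ^2 - 9μ + 18 = (μ - 6)(μ - 3), so the eigenvalues are 3, 6.
μ=6: eigenvector (1, 3).
μ=3: eigenvector (-2, -5).
P = [[1, -2], [3, -5]], D = diag(6, 3), P⁻¹ = [[-5, 2], [-3, 1]].
A⁵ = P·diag(7776, 243)·P⁻¹ = [[-37422, 15066], [-112995, 45441]].
The requested entry is -112995.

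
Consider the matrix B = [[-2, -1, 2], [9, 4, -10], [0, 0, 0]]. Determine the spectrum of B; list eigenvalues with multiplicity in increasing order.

Characteristic polynomial: p(λ) = λ^3 - 2λ^2 + λ = λ(λ - 1)^2.
Roots (with multiplicity): 0, 1, 1.

0, 1, 1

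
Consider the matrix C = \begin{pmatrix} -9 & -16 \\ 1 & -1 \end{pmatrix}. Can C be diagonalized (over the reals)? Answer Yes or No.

No

Characteristic polynomial: p(r) = r^2 + 10r + 25 = (r + 5)^2.
r = -5 has algebraic multiplicity 2; rank(C + 5I) = 1, so geometric multiplicity = 1.
Geometric multiplicity < algebraic multiplicity, so C is not diagonalizable.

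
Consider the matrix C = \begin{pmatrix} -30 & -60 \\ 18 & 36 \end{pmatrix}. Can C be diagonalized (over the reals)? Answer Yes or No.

Yes

Characteristic polynomial: p(r) = r^2 - 6r = r(r - 6).
All 2 eigenvalues are distinct, so C is diagonalizable.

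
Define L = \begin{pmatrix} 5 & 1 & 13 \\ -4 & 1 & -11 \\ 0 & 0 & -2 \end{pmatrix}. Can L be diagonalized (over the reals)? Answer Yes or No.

Characteristic polynomial: p(s) = s^3 - 4s^2 - 3s + 18 = (s - 3)^2(s + 2).
s = 3 has algebraic multiplicity 2; rank(L − 3I) = 2, so geometric multiplicity = 1.
Geometric multiplicity < algebraic multiplicity, so L is not diagonalizable.

No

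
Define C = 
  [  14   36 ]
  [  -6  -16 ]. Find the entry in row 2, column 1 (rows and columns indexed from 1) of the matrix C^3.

-72

Characteristic polynomial: r^2 + 2r - 8 = (r - 2)(r + 4), so the eigenvalues are -4, 2.
r=-4: eigenvector (-2, 1).
r=2: eigenvector (-3, 1).
P = [[-2, -3], [1, 1]], D = diag(-4, 2), P⁻¹ = [[1, 3], [-1, -2]].
C³ = P·diag(-64, 8)·P⁻¹ = [[152, 432], [-72, -208]].
The requested entry is -72.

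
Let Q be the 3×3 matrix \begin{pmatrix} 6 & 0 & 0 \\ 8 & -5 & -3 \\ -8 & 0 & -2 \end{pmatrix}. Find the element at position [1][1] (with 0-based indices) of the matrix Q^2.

25

Characteristic polynomial: λ^3 + λ^2 - 32λ - 60 = (λ - 6)(λ + 2)(λ + 5), so the eigenvalues are -5, -2, 6.
λ=-5: eigenvector (0, 1, 0).
λ=6: eigenvector (1, 1, -1).
λ=-2: eigenvector (0, -1, 1).
P = [[0, 1, 0], [1, 1, -1], [0, -1, 1]], D = diag(-5, 6, -2), P⁻¹ = [[0, 1, 1], [1, 0, 0], [1, 0, 1]].
Q² = P·diag(25, 36, 4)·P⁻¹ = [[36, 0, 0], [32, 25, 21], [-32, 0, 4]].
The requested entry is 25.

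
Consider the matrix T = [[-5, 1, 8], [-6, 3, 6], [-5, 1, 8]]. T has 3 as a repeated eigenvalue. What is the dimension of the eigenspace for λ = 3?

1

T − 3I = [[-8, 1, 8], [-6, 0, 6], [-5, 1, 5]].
This matrix has rank 2, so its null space has dimension 3 − 2 = 1.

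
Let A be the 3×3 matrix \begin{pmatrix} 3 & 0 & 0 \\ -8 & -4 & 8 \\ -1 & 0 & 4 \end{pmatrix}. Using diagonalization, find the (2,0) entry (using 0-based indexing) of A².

Characteristic polynomial: s^3 - 3s^2 - 16s + 48 = (s - 4)(s - 3)(s + 4), so the eigenvalues are -4, 3, 4.
s=3: eigenvector (1, 0, 1).
s=-4: eigenvector (0, 1, 0).
s=4: eigenvector (0, 1, 1).
P = [[1, 0, 0], [0, 1, 1], [1, 0, 1]], D = diag(3, -4, 4), P⁻¹ = [[1, 0, 0], [1, 1, -1], [-1, 0, 1]].
A² = P·diag(9, 16, 16)·P⁻¹ = [[9, 0, 0], [0, 16, 0], [-7, 0, 16]].
The requested entry is -7.

-7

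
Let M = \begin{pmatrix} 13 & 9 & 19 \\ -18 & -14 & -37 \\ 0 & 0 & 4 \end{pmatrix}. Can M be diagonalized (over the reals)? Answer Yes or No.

No

Characteristic polynomial: p(r) = r^3 - 3r^2 - 24r + 80 = (r - 4)^2(r + 5).
r = 4 has algebraic multiplicity 2; rank(M − 4I) = 2, so geometric multiplicity = 1.
Geometric multiplicity < algebraic multiplicity, so M is not diagonalizable.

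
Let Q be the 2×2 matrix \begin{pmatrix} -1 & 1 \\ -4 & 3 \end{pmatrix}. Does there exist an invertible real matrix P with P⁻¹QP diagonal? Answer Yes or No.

Characteristic polynomial: p(μ) = μ^2 - 2μ + 1 = (μ - 1)^2.
μ = 1 has algebraic multiplicity 2; rank(Q − 1I) = 1, so geometric multiplicity = 1.
Geometric multiplicity < algebraic multiplicity, so Q is not diagonalizable.

No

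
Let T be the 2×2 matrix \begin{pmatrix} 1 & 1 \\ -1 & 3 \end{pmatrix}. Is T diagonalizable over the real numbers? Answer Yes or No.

Characteristic polynomial: p(r) = r^2 - 4r + 4 = (r - 2)^2.
r = 2 has algebraic multiplicity 2; rank(T − 2I) = 1, so geometric multiplicity = 1.
Geometric multiplicity < algebraic multiplicity, so T is not diagonalizable.

No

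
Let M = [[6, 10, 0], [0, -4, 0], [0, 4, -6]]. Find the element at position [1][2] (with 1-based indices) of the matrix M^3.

280

Characteristic polynomial: μ^3 + 4μ^2 - 36μ - 144 = (μ - 6)(μ + 4)(μ + 6), so the eigenvalues are -6, -4, 6.
μ=6: eigenvector (1, 0, 0).
μ=-4: eigenvector (-1, 1, 2).
μ=-6: eigenvector (0, 0, 1).
P = [[1, -1, 0], [0, 1, 0], [0, 2, 1]], D = diag(6, -4, -6), P⁻¹ = [[1, 1, 0], [0, 1, 0], [0, -2, 1]].
M³ = P·diag(216, -64, -216)·P⁻¹ = [[216, 280, 0], [0, -64, 0], [0, 304, -216]].
The requested entry is 280.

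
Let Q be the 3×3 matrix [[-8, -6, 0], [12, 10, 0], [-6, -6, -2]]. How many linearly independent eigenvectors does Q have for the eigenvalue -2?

2

Q + 2I = [[-6, -6, 0], [12, 12, 0], [-6, -6, 0]].
This matrix has rank 1, so its null space has dimension 3 − 1 = 2.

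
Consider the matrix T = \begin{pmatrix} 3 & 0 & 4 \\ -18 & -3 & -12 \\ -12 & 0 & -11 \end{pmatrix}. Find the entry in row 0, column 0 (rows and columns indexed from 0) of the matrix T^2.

Characteristic polynomial: s^3 + 11s^2 + 39s + 45 = (s + 3)^2(s + 5), so the eigenvalues are -5, -3, -3.
s=-5: eigenvector (1, -3, -2).
s=-3: eigenvector (0, 1, 0).
s=-3: eigenvector (2, -6, -3).
P = [[1, 0, 2], [-3, 1, -6], [-2, 0, -3]], D = diag(-5, -3, -3), P⁻¹ = [[-3, 0, -2], [3, 1, 0], [2, 0, 1]].
T² = P·diag(25, 9, 9)·P⁻¹ = [[-39, 0, -32], [144, 9, 96], [96, 0, 73]].
The requested entry is -39.

-39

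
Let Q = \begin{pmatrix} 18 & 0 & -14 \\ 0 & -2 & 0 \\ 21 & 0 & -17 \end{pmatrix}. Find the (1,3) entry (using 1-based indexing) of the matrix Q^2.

-14

Characteristic polynomial: s^3 + s^2 - 14s - 24 = (s - 4)(s + 2)(s + 3), so the eigenvalues are -3, -2, 4.
s=4: eigenvector (1, 0, 1).
s=-2: eigenvector (0, 1, 0).
s=-3: eigenvector (2, 0, 3).
P = [[1, 0, 2], [0, 1, 0], [1, 0, 3]], D = diag(4, -2, -3), P⁻¹ = [[3, 0, -2], [0, 1, 0], [-1, 0, 1]].
Q² = P·diag(16, 4, 9)·P⁻¹ = [[30, 0, -14], [0, 4, 0], [21, 0, -5]].
The requested entry is -14.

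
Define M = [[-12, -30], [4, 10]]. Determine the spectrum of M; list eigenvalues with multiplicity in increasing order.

Characteristic polynomial: p(t) = t^2 + 2t = t(t + 2).
Roots (with multiplicity): -2, 0.

-2, 0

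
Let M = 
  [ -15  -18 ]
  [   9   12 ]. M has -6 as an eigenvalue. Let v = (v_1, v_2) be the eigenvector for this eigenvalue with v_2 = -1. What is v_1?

2

M + 6I = [[-9, -18], [9, 18]].
Solving (M + 6I)v = 0 gives the eigenspace spanned by (2, -1).
With v_2 = -1, v = (2, -1), so v_1 = 2.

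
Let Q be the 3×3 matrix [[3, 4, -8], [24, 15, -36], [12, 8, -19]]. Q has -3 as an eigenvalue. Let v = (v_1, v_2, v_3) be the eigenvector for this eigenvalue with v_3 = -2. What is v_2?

-4

Q + 3I = [[6, 4, -8], [24, 18, -36], [12, 8, -16]].
Solving (Q + 3I)v = 0 gives the eigenspace spanned by (0, -4, -2).
With v_3 = -2, v = (0, -4, -2), so v_2 = -4.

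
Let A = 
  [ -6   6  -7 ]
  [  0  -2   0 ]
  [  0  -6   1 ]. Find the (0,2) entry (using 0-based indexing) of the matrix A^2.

35

Characteristic polynomial: λ^3 + 7λ^2 + 4λ - 12 = (λ - 1)(λ + 2)(λ + 6), so the eigenvalues are -6, -2, 1.
λ=-6: eigenvector (1, 0, 0).
λ=1: eigenvector (-1, 0, 1).
λ=-2: eigenvector (-2, 1, 2).
P = [[1, -1, -2], [0, 0, 1], [0, 1, 2]], D = diag(-6, 1, -2), P⁻¹ = [[1, 0, 1], [0, -2, 1], [0, 1, 0]].
A² = P·diag(36, 1, 4)·P⁻¹ = [[36, -6, 35], [0, 4, 0], [0, 6, 1]].
The requested entry is 35.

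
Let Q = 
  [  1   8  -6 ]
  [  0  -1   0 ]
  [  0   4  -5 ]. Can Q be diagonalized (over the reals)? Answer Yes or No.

Characteristic polynomial: p(r) = r^3 + 5r^2 - r - 5 = (r - 1)(r + 1)(r + 5).
All 3 eigenvalues are distinct, so Q is diagonalizable.

Yes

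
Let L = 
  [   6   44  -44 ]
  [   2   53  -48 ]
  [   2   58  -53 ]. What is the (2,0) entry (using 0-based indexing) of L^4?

Characteristic polynomial: r^3 - 6r^2 - 25r + 150 = (r - 6)(r - 5)(r + 5), so the eigenvalues are -5, 5, 6.
r=6: eigenvector (1, 2, 2).
r=5: eigenvector (0, 1, 1).
r=-5: eigenvector (4, 4, 5).
P = [[1, 0, 4], [2, 1, 4], [2, 1, 5]], D = diag(6, 5, -5), P⁻¹ = [[1, 4, -4], [-2, -3, 4], [0, -1, 1]].
L⁴ = P·diag(1296, 625, 625)·P⁻¹ = [[1296, 2684, -2684], [1342, 5993, -5368], [1342, 5368, -4743]].
The requested entry is 1342.

1342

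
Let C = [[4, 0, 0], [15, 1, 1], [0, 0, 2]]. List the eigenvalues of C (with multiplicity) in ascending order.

1, 2, 4

Characteristic polynomial: p(μ) = μ^3 - 7μ^2 + 14μ - 8 = (μ - 4)(μ - 2)(μ - 1).
Roots (with multiplicity): 1, 2, 4.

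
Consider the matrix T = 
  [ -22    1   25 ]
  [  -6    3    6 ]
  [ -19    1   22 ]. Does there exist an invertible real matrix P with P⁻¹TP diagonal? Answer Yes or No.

Characteristic polynomial: p(s) = s^3 - 3s^2 - 9s + 27 = (s - 3)^2(s + 3).
s = 3 has algebraic multiplicity 2; rank(T − 3I) = 2, so geometric multiplicity = 1.
Geometric multiplicity < algebraic multiplicity, so T is not diagonalizable.

No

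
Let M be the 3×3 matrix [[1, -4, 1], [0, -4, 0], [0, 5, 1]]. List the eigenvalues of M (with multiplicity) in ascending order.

-4, 1, 1

Characteristic polynomial: p(s) = s^3 + 2s^2 - 7s + 4 = (s - 1)^2(s + 4).
Roots (with multiplicity): -4, 1, 1.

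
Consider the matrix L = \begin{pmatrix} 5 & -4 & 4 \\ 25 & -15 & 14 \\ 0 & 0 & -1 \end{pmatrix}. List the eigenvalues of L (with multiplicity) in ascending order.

Characteristic polynomial: p(μ) = μ^3 + 11μ^2 + 35μ + 25 = (μ + 1)(μ + 5)^2.
Roots (with multiplicity): -5, -5, -1.

-5, -5, -1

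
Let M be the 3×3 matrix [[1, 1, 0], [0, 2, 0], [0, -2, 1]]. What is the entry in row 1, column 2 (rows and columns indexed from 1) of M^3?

Characteristic polynomial: t^3 - 4t^2 + 5t - 2 = (t - 2)(t - 1)^2, so the eigenvalues are 1, 1, 2.
t=1: eigenvector (0, 0, 1).
t=2: eigenvector (1, 1, -2).
t=1: eigenvector (1, 0, -3).
P = [[0, 1, 1], [0, 1, 0], [1, -2, -3]], D = diag(1, 2, 1), P⁻¹ = [[3, -1, 1], [0, 1, 0], [1, -1, 0]].
M³ = P·diag(1, 8, 1)·P⁻¹ = [[1, 7, 0], [0, 8, 0], [0, -14, 1]].
The requested entry is 7.

7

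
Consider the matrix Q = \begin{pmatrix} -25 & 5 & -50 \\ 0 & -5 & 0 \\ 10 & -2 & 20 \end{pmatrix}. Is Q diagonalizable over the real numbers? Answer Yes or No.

Characteristic polynomial: p(s) = s^3 + 10s^2 + 25s = s(s + 5)^2.
s = -5 has algebraic multiplicity 2; rank(Q + 5I) = 2, so geometric multiplicity = 1.
Geometric multiplicity < algebraic multiplicity, so Q is not diagonalizable.

No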